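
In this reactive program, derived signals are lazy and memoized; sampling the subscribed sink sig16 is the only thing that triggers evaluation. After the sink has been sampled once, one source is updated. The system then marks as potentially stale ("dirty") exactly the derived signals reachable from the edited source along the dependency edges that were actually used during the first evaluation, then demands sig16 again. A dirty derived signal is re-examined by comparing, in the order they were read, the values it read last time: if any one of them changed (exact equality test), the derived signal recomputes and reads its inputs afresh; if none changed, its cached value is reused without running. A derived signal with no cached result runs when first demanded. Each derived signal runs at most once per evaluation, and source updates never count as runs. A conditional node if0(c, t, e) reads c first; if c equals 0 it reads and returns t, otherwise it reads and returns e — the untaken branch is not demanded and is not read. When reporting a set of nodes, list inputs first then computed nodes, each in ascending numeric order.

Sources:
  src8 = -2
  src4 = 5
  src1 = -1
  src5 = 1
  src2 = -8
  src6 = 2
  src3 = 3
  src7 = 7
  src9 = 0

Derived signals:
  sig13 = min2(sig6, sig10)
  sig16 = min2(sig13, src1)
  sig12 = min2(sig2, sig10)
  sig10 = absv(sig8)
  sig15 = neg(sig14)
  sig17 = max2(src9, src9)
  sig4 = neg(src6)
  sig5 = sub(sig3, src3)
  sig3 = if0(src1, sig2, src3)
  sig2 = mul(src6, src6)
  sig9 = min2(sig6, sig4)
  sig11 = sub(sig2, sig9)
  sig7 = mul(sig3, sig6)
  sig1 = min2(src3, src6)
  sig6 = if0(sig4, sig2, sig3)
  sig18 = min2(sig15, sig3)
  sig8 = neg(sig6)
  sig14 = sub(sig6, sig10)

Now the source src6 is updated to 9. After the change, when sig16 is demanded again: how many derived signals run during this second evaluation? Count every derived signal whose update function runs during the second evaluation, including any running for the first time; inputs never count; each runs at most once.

2 derived signals run: sig4, sig6.
Note the absorption at sig6: it re-runs yet its value is the same, leaving the output's value untouched.

First demand of the output computes:
  sig3 = if0(src1=-1 -> else branch src3) = 3
  sig4 = neg(2) = -2
  sig6 = if0(sig4=-2 -> else branch sig3) = 3
  sig8 = neg(3) = -3
  sig10 = absv(-3) = 3
  sig13 = min2(3, 3) = 3
  sig16 = min2(3, -1) = -1

After the edit, cleaning proceeds:
  sig4: a read changed (src6 2->9) — executes, giving -9.
  sig6: a read changed (sig4 -2->-9) — executes, giving 3 — identical to its old value.
  sig8: dirty, but its reads are unchanged (sig6 unchanged); cached -3 stands.
  sig10: dirty, but its reads are unchanged (sig8 unchanged); cached 3 stands.
  sig13: dirty, but its reads are unchanged (sig6 unchanged, sig10 unchanged); cached 3 stands.
  sig16: dirty, but its reads are unchanged (sig13 unchanged, src1 unchanged); cached -1 stands.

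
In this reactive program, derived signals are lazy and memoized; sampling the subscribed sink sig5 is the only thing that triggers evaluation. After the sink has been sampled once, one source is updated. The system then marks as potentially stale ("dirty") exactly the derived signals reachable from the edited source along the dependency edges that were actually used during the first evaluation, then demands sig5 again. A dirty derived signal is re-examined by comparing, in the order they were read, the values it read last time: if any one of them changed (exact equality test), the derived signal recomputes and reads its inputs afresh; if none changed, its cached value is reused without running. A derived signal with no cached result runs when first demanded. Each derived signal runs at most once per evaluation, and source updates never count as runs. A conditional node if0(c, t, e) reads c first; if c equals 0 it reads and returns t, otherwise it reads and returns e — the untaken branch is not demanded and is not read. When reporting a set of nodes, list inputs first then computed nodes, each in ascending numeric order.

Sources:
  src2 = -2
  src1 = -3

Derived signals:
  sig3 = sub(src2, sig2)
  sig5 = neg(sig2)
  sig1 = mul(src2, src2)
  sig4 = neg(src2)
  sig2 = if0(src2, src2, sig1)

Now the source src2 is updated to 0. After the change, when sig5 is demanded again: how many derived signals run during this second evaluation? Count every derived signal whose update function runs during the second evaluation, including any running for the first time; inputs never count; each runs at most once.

2 derived signals run: sig2, sig5.
Note the branch switch — demand abandons sig1, which is never re-examined.

First demand of the output computes:
  sig1 = mul(-2, -2) = 4
  sig2 = if0(src2=-2 -> else branch sig1) = 4
  sig5 = neg(4) = -4

After the edit, cleaning proceeds:
  sig1: stays stale; no demand reaches it after the flip.
  sig2: a read changed (src2 -2->0) — executes, giving 0.
  sig5: a read changed (sig2 4->0) — executes, giving 0.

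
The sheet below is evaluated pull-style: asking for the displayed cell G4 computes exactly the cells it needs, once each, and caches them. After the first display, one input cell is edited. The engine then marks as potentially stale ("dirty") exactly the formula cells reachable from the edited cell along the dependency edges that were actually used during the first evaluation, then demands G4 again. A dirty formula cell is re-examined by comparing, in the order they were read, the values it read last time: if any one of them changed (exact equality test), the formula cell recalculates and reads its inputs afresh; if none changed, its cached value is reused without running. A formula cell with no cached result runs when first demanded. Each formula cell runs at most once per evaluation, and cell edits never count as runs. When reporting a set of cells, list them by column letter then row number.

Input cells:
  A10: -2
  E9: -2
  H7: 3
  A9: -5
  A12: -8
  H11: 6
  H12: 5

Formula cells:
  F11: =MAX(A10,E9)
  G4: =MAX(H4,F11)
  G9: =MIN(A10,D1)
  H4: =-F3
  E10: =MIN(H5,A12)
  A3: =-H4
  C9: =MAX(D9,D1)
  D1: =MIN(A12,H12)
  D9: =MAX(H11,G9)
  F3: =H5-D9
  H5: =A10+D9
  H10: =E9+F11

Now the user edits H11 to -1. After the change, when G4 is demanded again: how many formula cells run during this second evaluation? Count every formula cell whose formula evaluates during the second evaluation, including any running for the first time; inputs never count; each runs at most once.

3 formula cells run: D9, F3, H5.
Note the absorption at F3: it re-runs yet its value is the same, leaving the output's value untouched.

First demand of the output computes:
  D1 = MIN(-8, 5) = -8
  F11 = MAX(-2, -2) = -2
  G9 = MIN(-2, -8) = -8
  D9 = MAX(6, -8) = 6
  H5 = -2 + 6 = 4
  F3 = 4 - 6 = -2
  H4 = -(-2) = 2
  G4 = MAX(2, -2) = 2

After the edit, cleaning proceeds:
  D9: a read changed (H11 6->-1) — executes, giving -1.
  H5: a read changed (D9 6->-1) — executes, giving -3.
  F3: a read changed (H5 4->-3; D9 6->-1) — executes, giving -2 — identical to its old value.
  H4: dirty, but its reads are unchanged (F3 unchanged); cached 2 stands.
  G4: dirty, but its reads are unchanged (H4 unchanged, F11 unchanged); cached 2 stands.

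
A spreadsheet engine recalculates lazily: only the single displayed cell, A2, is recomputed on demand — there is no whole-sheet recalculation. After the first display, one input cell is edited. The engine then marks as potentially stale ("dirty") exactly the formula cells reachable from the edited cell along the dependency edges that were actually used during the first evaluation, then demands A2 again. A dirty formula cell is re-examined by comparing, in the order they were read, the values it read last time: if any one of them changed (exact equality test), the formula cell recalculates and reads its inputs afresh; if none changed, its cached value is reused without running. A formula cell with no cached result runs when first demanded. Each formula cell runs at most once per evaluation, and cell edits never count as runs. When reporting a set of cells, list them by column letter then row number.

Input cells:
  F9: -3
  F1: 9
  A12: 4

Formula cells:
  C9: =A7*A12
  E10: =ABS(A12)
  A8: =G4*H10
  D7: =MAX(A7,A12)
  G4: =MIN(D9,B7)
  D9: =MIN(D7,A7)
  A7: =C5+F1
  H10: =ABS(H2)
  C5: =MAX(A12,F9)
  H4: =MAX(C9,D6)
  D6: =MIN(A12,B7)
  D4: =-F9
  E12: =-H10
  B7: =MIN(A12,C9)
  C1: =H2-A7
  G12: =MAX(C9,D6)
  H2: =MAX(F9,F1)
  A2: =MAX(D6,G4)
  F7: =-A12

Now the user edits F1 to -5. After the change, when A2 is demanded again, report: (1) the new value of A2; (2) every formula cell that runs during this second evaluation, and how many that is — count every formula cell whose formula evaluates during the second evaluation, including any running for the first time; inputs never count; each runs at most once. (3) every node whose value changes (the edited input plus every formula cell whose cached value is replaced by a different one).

New value of A2: -4.
Formula cells that run: A2, A7, B7, C9, D6, D7, D9, G4 — 8 in total.
Values that change: A2, A7, B7, C9, D6, D7, D9, F1, G4.

First evaluation (everything demanded from the output):
  C5 = MAX(4, -3) = 4
  A7 = 4 + 9 = 13
  C9 = 13 * 4 = 52
  B7 = MIN(4, 52) = 4
  D6 = MIN(4, 4) = 4
  D7 = MAX(13, 4) = 13
  D9 = MIN(13, 13) = 13
  G4 = MIN(13, 4) = 4
  A2 = MAX(4, 4) = 4

Propagation after the edit:
  A7: runs — F1 9->-5; result -1.
  C9: runs — A7 13->-1; result -4.
  B7: runs — C9 52->-4; result -4.
  D6: runs — B7 4->-4; result -4.
  D7: runs — A7 13->-1; result 4.
  D9: runs — D7 13->4; A7 13->-1; result -1.
  G4: runs — D9 13->-1; B7 4->-4; result -4.
  A2: runs — D6 4->-4; G4 4->-4; result -4.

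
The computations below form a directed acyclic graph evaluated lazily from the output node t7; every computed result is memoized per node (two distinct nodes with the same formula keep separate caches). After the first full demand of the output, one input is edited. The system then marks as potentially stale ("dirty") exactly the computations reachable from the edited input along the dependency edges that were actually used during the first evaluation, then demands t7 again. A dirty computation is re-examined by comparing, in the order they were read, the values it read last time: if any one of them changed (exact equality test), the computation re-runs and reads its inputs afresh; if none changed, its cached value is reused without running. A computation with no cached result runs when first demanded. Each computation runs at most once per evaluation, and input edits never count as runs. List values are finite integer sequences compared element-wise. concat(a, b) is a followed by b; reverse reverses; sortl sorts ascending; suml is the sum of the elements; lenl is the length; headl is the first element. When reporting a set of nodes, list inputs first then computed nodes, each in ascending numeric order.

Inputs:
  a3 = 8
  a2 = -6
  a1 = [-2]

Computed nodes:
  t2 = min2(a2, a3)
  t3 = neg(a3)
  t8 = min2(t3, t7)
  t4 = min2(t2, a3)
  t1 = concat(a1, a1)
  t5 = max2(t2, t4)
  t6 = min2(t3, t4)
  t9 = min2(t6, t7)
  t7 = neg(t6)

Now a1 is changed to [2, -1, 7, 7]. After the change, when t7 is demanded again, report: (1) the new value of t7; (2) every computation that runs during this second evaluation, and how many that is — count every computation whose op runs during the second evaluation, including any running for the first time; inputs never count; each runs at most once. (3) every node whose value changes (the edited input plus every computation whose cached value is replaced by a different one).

First demand of the output computes:
  t2 = min2(-6, 8) = -6
  t3 = neg(8) = -8
  t4 = min2(-6, 8) = -6
  t6 = min2(-8, -6) = -8
  t7 = neg(-8) = 8

After the edit, cleaning proceeds:
  a1 only reaches undemanded nodes; the second demand re-runs nothing.

Note the shortcut — a1 feeds only undemanded nodes, so no recomputation happens.

Demanding t7 again yields 8.
0 computations run: none.
The nodes whose values change: a1.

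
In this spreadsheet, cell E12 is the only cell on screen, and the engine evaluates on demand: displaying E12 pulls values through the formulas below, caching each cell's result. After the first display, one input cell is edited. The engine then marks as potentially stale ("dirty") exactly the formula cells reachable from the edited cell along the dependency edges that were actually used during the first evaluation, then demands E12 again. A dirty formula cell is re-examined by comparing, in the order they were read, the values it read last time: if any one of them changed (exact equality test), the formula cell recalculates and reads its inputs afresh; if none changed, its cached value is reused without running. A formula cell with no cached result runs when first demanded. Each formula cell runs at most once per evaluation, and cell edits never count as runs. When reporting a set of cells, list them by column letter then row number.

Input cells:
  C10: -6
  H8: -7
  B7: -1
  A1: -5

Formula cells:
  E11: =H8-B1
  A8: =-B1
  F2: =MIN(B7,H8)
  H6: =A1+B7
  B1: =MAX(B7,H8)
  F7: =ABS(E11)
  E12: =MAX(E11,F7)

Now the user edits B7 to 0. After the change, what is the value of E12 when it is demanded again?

E12 now evaluates to 7.

Initial pass — values computed on the first demand:
  B1 = MAX(-1, -7) = -1
  E11 = -7 - -1 = -6
  F7 = ABS(-6) = 6
  E12 = MAX(-6, 6) = 6

Second demand — change propagation:
  B1: re-runs because B7 -1->0; new result 0.
  E11: re-runs because B1 -1->0; new result -7.
  F7: re-runs because E11 -6->-7; new result 7.
  E12: re-runs because E11 -6->-7; F7 6->7; new result 7.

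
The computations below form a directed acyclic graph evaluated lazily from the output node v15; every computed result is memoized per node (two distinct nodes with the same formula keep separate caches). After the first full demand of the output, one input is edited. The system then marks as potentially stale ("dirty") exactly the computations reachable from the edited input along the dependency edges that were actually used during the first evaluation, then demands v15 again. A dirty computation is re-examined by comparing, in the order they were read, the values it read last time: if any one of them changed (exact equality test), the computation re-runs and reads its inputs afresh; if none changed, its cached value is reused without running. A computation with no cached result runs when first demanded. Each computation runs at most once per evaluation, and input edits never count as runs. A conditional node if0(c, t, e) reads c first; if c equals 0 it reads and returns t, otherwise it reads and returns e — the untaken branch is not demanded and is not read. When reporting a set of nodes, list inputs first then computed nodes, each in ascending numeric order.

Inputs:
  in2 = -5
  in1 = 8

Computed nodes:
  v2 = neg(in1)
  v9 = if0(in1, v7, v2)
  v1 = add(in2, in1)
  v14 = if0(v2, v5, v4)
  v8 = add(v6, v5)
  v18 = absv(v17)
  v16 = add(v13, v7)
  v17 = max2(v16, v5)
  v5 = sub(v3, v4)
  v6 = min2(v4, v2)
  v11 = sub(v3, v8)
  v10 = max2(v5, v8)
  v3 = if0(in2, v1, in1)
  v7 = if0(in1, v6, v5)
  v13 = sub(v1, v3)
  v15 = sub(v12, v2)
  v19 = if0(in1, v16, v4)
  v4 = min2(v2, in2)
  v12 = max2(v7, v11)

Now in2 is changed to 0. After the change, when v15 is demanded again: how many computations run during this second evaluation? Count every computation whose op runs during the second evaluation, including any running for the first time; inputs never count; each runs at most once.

First demand of the output computes:
  v2 = neg(8) = -8
  v3 = if0(in2=-5 -> else branch in1) = 8
  v4 = min2(-8, -5) = -8
  v5 = sub(8, -8) = 16
  v6 = min2(-8, -8) = -8
  v7 = if0(in1=8 -> else branch v5) = 16
  v8 = add(-8, 16) = 8
  v11 = sub(8, 8) = 0
  v12 = max2(16, 0) = 16
  v15 = sub(16, -8) = 24

After the edit, cleaning proceeds:
  v1: had never run; runs now, result 8.
  v3: a read changed (in2 -5->0) — executes, giving 8 — identical to its old value.
  v4: a read changed (in2 -5->0) — executes, giving -8 — identical to its old value.
  v5: dirty, but its reads are unchanged (v3 unchanged, v4 unchanged); cached 16 stands.
  v6: dirty, but its reads are unchanged (v4 unchanged, v2 unchanged); cached -8 stands.
  v7: dirty, but its reads are unchanged (in1 unchanged, v5 unchanged); cached 16 stands.
  v8: dirty, but its reads are unchanged (v6 unchanged, v5 unchanged); cached 8 stands.
  v11: dirty, but its reads are unchanged (v3 unchanged, v8 unchanged); cached 0 stands.
  v12: dirty, but its reads are unchanged (v7 unchanged, v11 unchanged); cached 16 stands.
  v15: dirty, but its reads are unchanged (v12 unchanged, v2 unchanged); cached 24 stands.

Note the branch switch — v1 had no cache and runs now for the first time.

3 computations run: v1, v3, v4.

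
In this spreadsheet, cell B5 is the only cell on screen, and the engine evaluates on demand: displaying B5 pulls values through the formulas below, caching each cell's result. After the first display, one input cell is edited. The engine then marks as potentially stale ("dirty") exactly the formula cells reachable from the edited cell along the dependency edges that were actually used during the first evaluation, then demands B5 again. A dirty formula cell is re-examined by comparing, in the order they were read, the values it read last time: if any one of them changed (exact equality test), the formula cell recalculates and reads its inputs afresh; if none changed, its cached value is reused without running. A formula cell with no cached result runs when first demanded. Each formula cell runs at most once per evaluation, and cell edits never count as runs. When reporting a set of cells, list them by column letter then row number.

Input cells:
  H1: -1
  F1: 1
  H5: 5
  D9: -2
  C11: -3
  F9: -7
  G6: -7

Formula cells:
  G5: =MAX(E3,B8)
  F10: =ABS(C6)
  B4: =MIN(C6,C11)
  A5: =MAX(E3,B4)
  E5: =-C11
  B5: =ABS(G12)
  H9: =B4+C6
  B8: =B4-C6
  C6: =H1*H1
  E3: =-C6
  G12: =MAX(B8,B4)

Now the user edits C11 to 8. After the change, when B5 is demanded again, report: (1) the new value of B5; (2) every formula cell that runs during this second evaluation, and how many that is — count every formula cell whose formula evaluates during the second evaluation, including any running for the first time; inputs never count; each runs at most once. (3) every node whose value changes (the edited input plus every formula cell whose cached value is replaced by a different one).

B5 now evaluates to 1.
Run set: B4, B5, B8, G12 (4 run).
Changed values: B4, B5, B8, C11, G12.

Initial pass — values computed on the first demand:
  C6 = -1 * -1 = 1
  B4 = MIN(1, -3) = -3
  B8 = -3 - 1 = -4
  G12 = MAX(-4, -3) = -3
  B5 = ABS(-3) = 3

Second demand — change propagation:
  B4: re-runs because C11 -3->8; new result 1.
  B8: re-runs because B4 -3->1; new result 0.
  G12: re-runs because B8 -4->0; B4 -3->1; new result 1.
  B5: re-runs because G12 -3->1; new result 1.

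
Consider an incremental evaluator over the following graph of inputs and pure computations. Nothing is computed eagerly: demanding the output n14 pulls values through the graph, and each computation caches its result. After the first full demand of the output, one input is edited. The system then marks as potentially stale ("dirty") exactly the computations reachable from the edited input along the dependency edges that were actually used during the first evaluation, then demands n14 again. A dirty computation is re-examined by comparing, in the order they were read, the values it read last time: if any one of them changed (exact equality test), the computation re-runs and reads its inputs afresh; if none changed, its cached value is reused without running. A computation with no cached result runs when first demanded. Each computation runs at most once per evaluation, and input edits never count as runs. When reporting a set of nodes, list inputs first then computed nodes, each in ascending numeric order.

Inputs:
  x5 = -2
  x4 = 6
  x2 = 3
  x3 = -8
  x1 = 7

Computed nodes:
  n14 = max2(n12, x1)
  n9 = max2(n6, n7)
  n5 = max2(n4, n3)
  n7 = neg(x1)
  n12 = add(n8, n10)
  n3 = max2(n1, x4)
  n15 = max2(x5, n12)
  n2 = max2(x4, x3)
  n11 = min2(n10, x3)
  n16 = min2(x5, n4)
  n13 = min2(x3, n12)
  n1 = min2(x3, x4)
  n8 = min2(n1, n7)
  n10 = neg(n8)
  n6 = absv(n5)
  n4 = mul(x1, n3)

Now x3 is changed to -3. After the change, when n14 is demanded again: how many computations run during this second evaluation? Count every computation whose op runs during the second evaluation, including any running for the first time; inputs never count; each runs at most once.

Run set: n1, n8, n10, n12 (4 run).
The important point: n12 recomputes to an identical value, and the output ends up unchanged.

Initial pass — values computed on the first demand:
  n1 = min2(-8, 6) = -8
  n7 = neg(7) = -7
  n8 = min2(-8, -7) = -8
  n10 = neg(-8) = 8
  n12 = add(-8, 8) = 0
  n14 = max2(0, 7) = 7

Second demand — change propagation:
  n1: re-runs because x3 -8->-3; new result -3.
  n8: re-runs because n1 -8->-3; new result -7.
  n10: re-runs because n8 -8->-7; new result 7.
  n12: re-runs because n8 -8->-7; n10 8->7; new result 0 (unchanged).
  n14: re-examined; everything it read last time is the same (n12 unchanged, x1 unchanged) — cache 7 kept, no run.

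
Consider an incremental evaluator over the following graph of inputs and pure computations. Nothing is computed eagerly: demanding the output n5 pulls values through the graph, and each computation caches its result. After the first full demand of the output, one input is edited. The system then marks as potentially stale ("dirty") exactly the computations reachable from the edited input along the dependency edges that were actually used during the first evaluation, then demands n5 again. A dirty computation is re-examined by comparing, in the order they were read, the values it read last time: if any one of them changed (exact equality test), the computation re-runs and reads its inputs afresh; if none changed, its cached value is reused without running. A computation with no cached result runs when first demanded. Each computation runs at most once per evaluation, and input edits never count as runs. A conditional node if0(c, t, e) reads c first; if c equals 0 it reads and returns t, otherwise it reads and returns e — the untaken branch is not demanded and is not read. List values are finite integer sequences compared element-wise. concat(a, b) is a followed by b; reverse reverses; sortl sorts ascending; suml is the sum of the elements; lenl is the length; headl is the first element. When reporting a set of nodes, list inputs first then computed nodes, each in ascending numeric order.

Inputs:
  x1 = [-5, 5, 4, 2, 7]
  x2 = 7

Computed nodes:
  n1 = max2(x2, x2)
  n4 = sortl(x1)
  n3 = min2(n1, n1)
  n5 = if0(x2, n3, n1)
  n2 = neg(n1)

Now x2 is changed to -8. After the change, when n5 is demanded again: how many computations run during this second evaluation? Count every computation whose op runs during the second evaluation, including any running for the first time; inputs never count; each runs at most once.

Run set: n1, n5 (2 run).

Initial pass — values computed on the first demand:
  n1 = max2(7, 7) = 7
  n5 = if0(x2=7 -> else branch n1) = 7

Second demand — change propagation:
  n1: re-runs because x2 7->-8; x2 7->-8; new result -8.
  n5: re-runs because x2 7->-8; n1 7->-8; new result -8.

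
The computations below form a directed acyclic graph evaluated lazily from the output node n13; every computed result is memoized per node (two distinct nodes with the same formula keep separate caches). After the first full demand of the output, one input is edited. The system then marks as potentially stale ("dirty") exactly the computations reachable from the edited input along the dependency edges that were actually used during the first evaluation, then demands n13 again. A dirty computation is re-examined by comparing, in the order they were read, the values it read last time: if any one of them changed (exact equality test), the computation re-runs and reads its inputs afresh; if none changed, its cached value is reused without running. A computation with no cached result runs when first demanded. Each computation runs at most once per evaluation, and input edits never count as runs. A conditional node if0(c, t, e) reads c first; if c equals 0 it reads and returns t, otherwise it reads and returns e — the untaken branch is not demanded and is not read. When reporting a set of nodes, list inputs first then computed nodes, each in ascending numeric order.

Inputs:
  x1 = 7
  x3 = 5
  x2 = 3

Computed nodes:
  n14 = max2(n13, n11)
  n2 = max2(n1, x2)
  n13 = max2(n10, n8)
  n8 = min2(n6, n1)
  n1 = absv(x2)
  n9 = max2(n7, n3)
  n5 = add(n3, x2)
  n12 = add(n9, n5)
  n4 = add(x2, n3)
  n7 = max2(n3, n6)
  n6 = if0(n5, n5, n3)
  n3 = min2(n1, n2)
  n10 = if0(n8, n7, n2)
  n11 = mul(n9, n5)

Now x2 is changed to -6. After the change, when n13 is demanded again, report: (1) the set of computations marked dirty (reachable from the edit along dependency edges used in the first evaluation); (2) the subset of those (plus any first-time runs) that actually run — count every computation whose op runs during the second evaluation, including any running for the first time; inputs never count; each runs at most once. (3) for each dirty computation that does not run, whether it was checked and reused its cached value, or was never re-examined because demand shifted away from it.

The edit dirties: n1, n2, n3, n5, n6, n8, n10, n13.
9 computations run: n1, n2, n3, n5, n6, n7, n8, n10, n13.
No dirty computation escaped a run.
Note the branch switch — n7 had no cache and runs now for the first time.

First demand of the output computes:
  n1 = absv(3) = 3
  n2 = max2(3, 3) = 3
  n3 = min2(3, 3) = 3
  n5 = add(3, 3) = 6
  n6 = if0(n5=6 -> else branch n3) = 3
  n8 = min2(3, 3) = 3
  n10 = if0(n8=3 -> else branch n2) = 3
  n13 = max2(3, 3) = 3

After the edit, cleaning proceeds:
  n1: a read changed (x2 3->-6) — executes, giving 6.
  n2: a read changed (n1 3->6; x2 3->-6) — executes, giving 6.
  n3: a read changed (n1 3->6; n2 3->6) — executes, giving 6.
  n5: a read changed (n3 3->6; x2 3->-6) — executes, giving 0.
  n6: a read changed (n5 6->0; n3 3->6) — executes, giving 0.
  n7: had never run; runs now, result 6.
  n8: a read changed (n6 3->0; n1 3->6) — executes, giving 0.
  n10: a read changed (n8 3->0; n2 3->6) — executes, giving 6.
  n13: a read changed (n10 3->6; n8 3->0) — executes, giving 6.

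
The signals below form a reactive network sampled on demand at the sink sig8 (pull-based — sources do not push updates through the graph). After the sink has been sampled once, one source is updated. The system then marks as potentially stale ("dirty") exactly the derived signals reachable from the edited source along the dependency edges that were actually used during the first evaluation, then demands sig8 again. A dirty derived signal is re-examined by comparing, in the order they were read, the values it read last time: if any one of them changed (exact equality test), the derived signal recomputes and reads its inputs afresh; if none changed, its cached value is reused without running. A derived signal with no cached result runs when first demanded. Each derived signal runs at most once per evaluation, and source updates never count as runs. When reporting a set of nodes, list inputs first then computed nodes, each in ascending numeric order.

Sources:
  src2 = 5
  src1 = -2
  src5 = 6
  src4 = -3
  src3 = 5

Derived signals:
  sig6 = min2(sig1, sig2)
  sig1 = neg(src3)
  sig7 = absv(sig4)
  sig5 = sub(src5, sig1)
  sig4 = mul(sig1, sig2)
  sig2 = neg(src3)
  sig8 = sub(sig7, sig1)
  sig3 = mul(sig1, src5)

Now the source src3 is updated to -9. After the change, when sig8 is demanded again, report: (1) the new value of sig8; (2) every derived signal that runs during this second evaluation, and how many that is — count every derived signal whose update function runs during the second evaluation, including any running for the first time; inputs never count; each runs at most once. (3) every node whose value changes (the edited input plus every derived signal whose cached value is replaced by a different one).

sig8 now evaluates to 72.
Run set: sig1, sig2, sig4, sig7, sig8 (5 run).
Changed values: src3, sig1, sig2, sig4, sig7, sig8.

Initial pass — values computed on the first demand:
  sig1 = neg(5) = -5
  sig2 = neg(5) = -5
  sig4 = mul(-5, -5) = 25
  sig7 = absv(25) = 25
  sig8 = sub(25, -5) = 30

Second demand — change propagation:
  sig1: re-runs because src3 5->-9; new result 9.
  sig2: re-runs because src3 5->-9; new result 9.
  sig4: re-runs because sig1 -5->9; sig2 -5->9; new result 81.
  sig7: re-runs because sig4 25->81; new result 81.
  sig8: re-runs because sig7 25->81; sig1 -5->9; new result 72.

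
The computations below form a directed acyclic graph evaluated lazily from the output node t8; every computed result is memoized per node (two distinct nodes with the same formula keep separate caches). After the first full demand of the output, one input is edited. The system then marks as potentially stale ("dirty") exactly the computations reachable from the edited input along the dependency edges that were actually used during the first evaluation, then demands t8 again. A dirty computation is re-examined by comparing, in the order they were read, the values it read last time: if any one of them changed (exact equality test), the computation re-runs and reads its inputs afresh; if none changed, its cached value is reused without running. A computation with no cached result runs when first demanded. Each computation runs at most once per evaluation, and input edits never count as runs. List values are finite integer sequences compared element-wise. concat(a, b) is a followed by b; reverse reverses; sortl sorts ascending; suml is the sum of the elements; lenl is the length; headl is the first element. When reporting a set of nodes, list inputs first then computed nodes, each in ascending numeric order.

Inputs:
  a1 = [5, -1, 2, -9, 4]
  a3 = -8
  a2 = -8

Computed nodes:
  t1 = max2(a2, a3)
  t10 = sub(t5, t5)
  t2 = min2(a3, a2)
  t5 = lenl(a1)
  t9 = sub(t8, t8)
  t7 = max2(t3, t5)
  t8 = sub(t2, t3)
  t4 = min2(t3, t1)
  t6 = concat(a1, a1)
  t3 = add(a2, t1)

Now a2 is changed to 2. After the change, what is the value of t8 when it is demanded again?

Demanding t8 again yields -12.

First demand of the output computes:
  t1 = max2(-8, -8) = -8
  t2 = min2(-8, -8) = -8
  t3 = add(-8, -8) = -16
  t8 = sub(-8, -16) = 8

After the edit, cleaning proceeds:
  t1: a read changed (a2 -8->2) — executes, giving 2.
  t2: a read changed (a2 -8->2) — executes, giving -8 — identical to its old value.
  t3: a read changed (a2 -8->2; t1 -8->2) — executes, giving 4.
  t8: a read changed (t3 -16->4) — executes, giving -12.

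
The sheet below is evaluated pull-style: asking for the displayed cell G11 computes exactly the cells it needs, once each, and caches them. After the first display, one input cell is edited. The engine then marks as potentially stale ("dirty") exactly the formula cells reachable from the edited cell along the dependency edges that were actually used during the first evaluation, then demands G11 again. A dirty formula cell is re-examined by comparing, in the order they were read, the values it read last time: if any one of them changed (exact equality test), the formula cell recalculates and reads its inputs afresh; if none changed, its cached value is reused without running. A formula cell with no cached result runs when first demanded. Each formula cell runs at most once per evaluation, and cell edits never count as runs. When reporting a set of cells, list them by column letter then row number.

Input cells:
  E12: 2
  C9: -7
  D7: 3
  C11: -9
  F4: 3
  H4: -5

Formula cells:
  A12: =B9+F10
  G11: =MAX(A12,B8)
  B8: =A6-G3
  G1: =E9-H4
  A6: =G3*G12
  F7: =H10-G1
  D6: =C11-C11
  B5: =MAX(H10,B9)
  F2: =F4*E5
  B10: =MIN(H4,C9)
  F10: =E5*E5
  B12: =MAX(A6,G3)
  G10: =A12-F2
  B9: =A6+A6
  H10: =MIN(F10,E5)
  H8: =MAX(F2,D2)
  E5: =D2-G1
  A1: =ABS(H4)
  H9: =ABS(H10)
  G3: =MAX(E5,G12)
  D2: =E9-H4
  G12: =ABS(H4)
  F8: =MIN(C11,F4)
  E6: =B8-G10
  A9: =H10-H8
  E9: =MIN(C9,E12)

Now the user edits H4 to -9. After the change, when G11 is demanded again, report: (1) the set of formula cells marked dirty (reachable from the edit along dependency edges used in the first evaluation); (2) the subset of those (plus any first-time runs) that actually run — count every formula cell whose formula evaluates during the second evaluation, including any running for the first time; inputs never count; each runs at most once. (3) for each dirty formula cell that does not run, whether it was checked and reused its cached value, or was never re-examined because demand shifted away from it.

The edit dirties: A6, A12, B8, B9, D2, E5, F10, G1, G3, G11, G12.
10 formula cells run: A6, A12, B8, B9, D2, E5, G1, G3, G11, G12.
Cache hits after checking: F10.
Note where the cutoff bites: F10 is checked, finds nothing changed, and keeps its cache.

First demand of the output computes:
  E9 = MIN(-7, 2) = -7
  D2 = -7 - -5 = -2
  G1 = -7 - -5 = -2
  E5 = -2 - -2 = 0
  F10 = 0 * 0 = 0
  G12 = ABS(-5) = 5
  G3 = MAX(0, 5) = 5
  A6 = 5 * 5 = 25
  B8 = 25 - 5 = 20
  B9 = 25 + 25 = 50
  A12 = 50 + 0 = 50
  G11 = MAX(50, 20) = 50

After the edit, cleaning proceeds:
  D2: a read changed (H4 -5->-9) — executes, giving 2.
  G1: a read changed (H4 -5->-9) — executes, giving 2.
  E5: a read changed (D2 -2->2; G1 -2->2) — executes, giving 0 — identical to its old value.
  F10: dirty, but its reads are unchanged (E5 unchanged, E5 unchanged); cached 0 stands.
  G12: a read changed (H4 -5->-9) — executes, giving 9.
  G3: a read changed (G12 5->9) — executes, giving 9.
  A6: a read changed (G3 5->9; G12 5->9) — executes, giving 81.
  B8: a read changed (A6 25->81; G3 5->9) — executes, giving 72.
  B9: a read changed (A6 25->81; A6 25->81) — executes, giving 162.
  A12: a read changed (B9 50->162) — executes, giving 162.
  G11: a read changed (A12 50->162; B8 20->72) — executes, giving 162.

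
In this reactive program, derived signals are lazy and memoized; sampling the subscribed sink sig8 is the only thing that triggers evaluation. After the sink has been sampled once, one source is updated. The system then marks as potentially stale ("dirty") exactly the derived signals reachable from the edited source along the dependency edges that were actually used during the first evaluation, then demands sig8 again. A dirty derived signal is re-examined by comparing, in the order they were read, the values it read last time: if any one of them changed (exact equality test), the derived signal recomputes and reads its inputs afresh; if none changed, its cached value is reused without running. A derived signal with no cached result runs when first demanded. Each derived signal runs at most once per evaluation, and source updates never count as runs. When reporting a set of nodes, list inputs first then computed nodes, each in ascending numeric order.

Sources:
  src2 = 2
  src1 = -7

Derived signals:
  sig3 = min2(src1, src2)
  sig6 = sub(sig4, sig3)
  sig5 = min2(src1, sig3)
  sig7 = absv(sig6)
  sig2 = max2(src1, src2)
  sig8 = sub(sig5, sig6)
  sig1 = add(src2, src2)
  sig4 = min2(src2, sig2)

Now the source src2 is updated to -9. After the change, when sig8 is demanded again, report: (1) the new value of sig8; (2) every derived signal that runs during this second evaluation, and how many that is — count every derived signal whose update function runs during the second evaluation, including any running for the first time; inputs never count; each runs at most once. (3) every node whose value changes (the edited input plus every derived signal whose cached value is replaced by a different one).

First demand of the output computes:
  sig2 = max2(-7, 2) = 2
  sig3 = min2(-7, 2) = -7
  sig4 = min2(2, 2) = 2
  sig5 = min2(-7, -7) = -7
  sig6 = sub(2, -7) = 9
  sig8 = sub(-7, 9) = -16

After the edit, cleaning proceeds:
  sig2: a read changed (src2 2->-9) — executes, giving -7.
  sig3: a read changed (src2 2->-9) — executes, giving -9.
  sig4: a read changed (src2 2->-9; sig2 2->-7) — executes, giving -9.
  sig5: a read changed (sig3 -7->-9) — executes, giving -9.
  sig6: a read changed (sig4 2->-9; sig3 -7->-9) — executes, giving 0.
  sig8: a read changed (sig5 -7->-9; sig6 9->0) — executes, giving -9.

Demanding sig8 again yields -9.
6 derived signals run: sig2, sig3, sig4, sig5, sig6, sig8.
The nodes whose values change: src2, sig2, sig3, sig4, sig5, sig6, sig8.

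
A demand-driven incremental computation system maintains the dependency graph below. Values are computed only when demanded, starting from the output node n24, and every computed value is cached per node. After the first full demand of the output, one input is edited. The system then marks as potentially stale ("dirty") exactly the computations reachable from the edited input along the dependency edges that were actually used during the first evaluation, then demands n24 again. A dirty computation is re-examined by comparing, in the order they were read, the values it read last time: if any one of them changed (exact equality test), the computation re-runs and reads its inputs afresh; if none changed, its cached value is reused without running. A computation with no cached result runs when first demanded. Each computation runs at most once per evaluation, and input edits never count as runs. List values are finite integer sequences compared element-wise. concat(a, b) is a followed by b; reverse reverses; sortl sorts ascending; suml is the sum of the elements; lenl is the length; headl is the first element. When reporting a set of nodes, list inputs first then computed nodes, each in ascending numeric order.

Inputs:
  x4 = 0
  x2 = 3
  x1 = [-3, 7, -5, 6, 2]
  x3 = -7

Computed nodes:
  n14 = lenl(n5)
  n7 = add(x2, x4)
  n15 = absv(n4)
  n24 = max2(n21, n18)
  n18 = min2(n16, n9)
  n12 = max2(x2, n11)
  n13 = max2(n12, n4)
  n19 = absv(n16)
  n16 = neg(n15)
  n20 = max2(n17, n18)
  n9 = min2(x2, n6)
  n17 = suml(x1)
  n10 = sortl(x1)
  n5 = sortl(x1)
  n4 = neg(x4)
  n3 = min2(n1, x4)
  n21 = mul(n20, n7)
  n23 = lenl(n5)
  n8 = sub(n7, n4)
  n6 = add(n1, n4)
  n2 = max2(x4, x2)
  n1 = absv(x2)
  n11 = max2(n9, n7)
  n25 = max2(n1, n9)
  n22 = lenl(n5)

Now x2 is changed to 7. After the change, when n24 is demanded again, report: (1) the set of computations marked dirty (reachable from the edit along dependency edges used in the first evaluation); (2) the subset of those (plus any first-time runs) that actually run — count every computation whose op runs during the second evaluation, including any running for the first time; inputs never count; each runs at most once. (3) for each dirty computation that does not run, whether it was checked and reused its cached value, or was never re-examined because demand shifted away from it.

First evaluation (everything demanded from the output):
  n1 = absv(3) = 3
  n4 = neg(0) = 0
  n6 = add(3, 0) = 3
  n7 = add(3, 0) = 3
  n9 = min2(3, 3) = 3
  n15 = absv(0) = 0
  n16 = neg(0) = 0
  n17 = suml([-3, 7, -5, 6, 2]) = 7
  n18 = min2(0, 3) = 0
  n20 = max2(7, 0) = 7
  n21 = mul(7, 3) = 21
  n24 = max2(21, 0) = 21

Propagation after the edit:
  n1: runs — x2 3->7; result 7.
  n6: runs — n1 3->7; result 7.
  n7: runs — x2 3->7; result 7.
  n9: runs — x2 3->7; n6 3->7; result 7.
  n18: runs — n9 3->7; result 0 (same value as before).
  n20: checked — values it read are unchanged (n17 unchanged, n18 unchanged); reused cached 7 without running.
  n21: runs — n7 3->7; result 49.
  n24: runs — n21 21->49; result 49.

Key observation: the cutoff stops propagation at n20 — its inputs' values are unchanged, so it reuses its cache.

Marked dirty: n1, n6, n7, n9, n18, n20, n21, n24.
Computations that run: n1, n6, n7, n9, n18, n21, n24 — 7 in total.
Checked but reused from cache: n20.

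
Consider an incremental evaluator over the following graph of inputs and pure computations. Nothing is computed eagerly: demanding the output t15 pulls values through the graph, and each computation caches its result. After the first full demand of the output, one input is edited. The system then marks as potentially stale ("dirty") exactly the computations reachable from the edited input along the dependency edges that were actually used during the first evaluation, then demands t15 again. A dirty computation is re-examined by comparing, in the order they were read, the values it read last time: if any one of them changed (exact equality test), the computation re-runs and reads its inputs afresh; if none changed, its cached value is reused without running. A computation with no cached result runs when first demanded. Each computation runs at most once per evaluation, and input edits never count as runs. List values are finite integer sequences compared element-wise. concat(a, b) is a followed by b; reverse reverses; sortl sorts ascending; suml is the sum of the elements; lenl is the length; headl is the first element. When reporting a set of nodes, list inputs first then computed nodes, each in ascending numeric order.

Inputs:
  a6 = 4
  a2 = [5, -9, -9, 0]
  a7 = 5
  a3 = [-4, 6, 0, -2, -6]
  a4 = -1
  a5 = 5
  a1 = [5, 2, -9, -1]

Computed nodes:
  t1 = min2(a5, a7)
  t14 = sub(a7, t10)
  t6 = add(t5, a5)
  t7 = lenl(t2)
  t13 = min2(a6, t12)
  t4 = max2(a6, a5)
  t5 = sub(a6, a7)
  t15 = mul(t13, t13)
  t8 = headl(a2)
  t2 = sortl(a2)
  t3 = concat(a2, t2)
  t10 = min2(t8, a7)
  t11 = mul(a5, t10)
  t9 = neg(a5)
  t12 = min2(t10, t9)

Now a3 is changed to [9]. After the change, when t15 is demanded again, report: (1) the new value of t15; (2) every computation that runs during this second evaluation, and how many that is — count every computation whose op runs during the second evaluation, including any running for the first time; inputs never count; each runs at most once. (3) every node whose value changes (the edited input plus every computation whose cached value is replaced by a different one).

t15 now evaluates to 25.
Run set: none (0 run).
Changed values: a3.
The important point: nothing the output needs ever reads a3, so the edit is invisible to it.

Initial pass — values computed on the first demand:
  t8 = headl([5, -9, -9, 0]) = 5
  t9 = neg(5) = -5
  t10 = min2(5, 5) = 5
  t12 = min2(5, -5) = -5
  t13 = min2(4, -5) = -5
  t15 = mul(-5, -5) = 25

Second demand — change propagation:
  no demanded computation ever read a3, so the edit dirties nothing and nothing runs.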